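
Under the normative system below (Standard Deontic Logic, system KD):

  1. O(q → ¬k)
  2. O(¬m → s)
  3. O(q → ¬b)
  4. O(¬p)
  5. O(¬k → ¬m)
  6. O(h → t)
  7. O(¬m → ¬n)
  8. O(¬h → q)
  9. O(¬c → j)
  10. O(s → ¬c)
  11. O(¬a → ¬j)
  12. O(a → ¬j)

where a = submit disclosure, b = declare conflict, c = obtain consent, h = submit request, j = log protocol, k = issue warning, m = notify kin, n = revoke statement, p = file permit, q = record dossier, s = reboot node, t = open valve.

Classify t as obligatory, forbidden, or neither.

Obligatory

Premises 11 and 12 cover both cases: O(¬a → ¬j) and O(a → ¬j). Since ¬a ∨ a is a tautology, O(¬j) follows.
Premise 9, O(¬c → j), contraposes to O(¬j → c); with O(¬j) we get O(c).
Premise 10 is O(s → ¬c); contrapositively O(c → ¬s). Since O(c) holds, K gives O(¬s).
Premise 2 is O(¬m → s); contrapositively O(¬s → m). Since O(¬s) holds, K gives O(m).
The contrapositive of premise 5 (O(¬k → ¬m)) is O(m → k), and O(m) is already established, so O(k).
The contrapositive of premise 1 (O(q → ¬k)) is O(k → ¬q), and O(k) is already established, so O(¬q).
The contrapositive of premise 8 (O(¬h → q)) is O(¬q → h), and O(¬q) is already established, so O(h).
Premise 6 is O(h → t); since O(h), deontic closure gives O(t).
Premises 3, 4, 7 do not contribute to this derivation.
Hence t is obligatory.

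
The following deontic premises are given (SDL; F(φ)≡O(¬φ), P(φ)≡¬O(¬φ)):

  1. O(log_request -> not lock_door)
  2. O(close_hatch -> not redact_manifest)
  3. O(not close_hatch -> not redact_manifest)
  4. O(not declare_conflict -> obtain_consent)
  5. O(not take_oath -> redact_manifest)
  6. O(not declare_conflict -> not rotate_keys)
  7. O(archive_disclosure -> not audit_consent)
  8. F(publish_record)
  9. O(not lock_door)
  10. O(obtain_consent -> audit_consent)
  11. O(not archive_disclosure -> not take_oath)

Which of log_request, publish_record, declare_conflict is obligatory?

declare_conflict

Premises 2 and 3 are O(close_hatch -> not redact_manifest) and O(not close_hatch -> not redact_manifest); every ideal world satisfies close_hatch or not close_hatch, so in either case not redact_manifest holds — hence O(not redact_manifest).
Premise 5 is O(not take_oath -> redact_manifest); contrapositively O(not redact_manifest -> take_oath). Since O(not redact_manifest) holds, K gives O(take_oath).
The contrapositive of premise 11 (O(not archive_disclosure -> not take_oath)) is O(take_oath -> archive_disclosure), and O(take_oath) is already established, so O(archive_disclosure).
From O(archive_disclosure) and premise 7, O(archive_disclosure -> not audit_consent), we obtain O(not audit_consent).
Premise 10, O(obtain_consent -> audit_consent), contraposes to O(not audit_consent -> not obtain_consent); with O(not audit_consent) we get O(not obtain_consent).
Premise 4, O(not declare_conflict -> obtain_consent), contraposes to O(not obtain_consent -> declare_conflict); with O(not obtain_consent) we get O(declare_conflict).
So O(declare_conflict) holds — declare_conflict is obligatory. None of the other listed options is made obligatory by any chain of premises.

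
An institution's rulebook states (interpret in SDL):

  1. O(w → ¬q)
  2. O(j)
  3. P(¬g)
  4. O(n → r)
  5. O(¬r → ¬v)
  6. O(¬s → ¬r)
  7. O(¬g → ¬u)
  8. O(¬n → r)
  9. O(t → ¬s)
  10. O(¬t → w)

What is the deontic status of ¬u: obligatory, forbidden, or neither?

Neither

Premise 7 is O(¬g → ¬u), but O(¬g) is not derivable from the premises (the permission P(¬g) asserts only ¬O(g), not O(¬g)), so it does not yield O(¬u).
No premise or chain of K-axiom applications forces O(¬u), and none forces O(u). So ¬u is neither obligatory nor forbidden under these norms.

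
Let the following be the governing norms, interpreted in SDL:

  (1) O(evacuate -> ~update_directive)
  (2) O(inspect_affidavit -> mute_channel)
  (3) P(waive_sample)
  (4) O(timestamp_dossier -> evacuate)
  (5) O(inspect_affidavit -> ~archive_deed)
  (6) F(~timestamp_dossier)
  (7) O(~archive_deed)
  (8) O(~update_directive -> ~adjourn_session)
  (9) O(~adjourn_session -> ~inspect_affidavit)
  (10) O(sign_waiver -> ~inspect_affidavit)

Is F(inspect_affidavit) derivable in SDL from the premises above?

Premise 6 is F(~timestamp_dossier), i.e. O(timestamp_dossier).
From O(timestamp_dossier) and premise 4, O(timestamp_dossier -> evacuate), we obtain O(evacuate).
Premise 1 is O(evacuate -> ~update_directive); since O(evacuate), deontic closure gives O(~update_directive).
From O(~update_directive) and premise 8, O(~update_directive -> ~adjourn_session), we obtain O(~adjourn_session).
Applying K to premise 9 (O(~adjourn_session -> ~inspect_affidavit)) and O(~adjourn_session) yields O(~inspect_affidavit).
Premises 2, 3, 5, 7, 10 do not contribute to this derivation.
So O(~inspect_affidavit) holds, i.e. F(inspect_affidavit). The claim follows.

Yes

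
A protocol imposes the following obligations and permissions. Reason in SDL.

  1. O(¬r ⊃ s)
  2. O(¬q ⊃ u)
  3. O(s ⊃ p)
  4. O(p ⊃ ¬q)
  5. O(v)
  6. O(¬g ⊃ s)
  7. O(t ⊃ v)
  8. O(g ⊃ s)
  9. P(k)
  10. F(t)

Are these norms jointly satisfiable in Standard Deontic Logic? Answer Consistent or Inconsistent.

Premise 7 is O(t ⊃ v); even if O(v) held, inferring O(t) would be affirming the consequent — invalid.
So O(t) is not derivable, and the apparent clash with O(¬t) does not arise.
A world satisfying every obligation exists (e.g. g=false, k=false, p=true, q=false, r=false, s=true, t=false, u=true, v=true); no atom is both obligatory and forbidden, so the set is consistent.

Consistent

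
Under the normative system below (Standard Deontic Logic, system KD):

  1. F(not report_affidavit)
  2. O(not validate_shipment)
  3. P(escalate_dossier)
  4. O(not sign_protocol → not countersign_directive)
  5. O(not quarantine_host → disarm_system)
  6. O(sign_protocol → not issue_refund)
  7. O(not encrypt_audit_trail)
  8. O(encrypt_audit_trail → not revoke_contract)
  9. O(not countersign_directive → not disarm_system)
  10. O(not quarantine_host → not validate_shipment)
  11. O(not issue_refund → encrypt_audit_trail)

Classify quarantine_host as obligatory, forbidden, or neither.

Premise 7 gives O(not encrypt_audit_trail).
Premise 11, O(not issue_refund → encrypt_audit_trail), contraposes to O(not encrypt_audit_trail → issue_refund); with O(not encrypt_audit_trail) we get O(issue_refund).
The contrapositive of premise 6 (O(sign_protocol → not issue_refund)) is O(issue_refund → not sign_protocol), and O(issue_refund) is already established, so O(not sign_protocol).
From O(not sign_protocol) and premise 4, O(not sign_protocol → not countersign_directive), we obtain O(not countersign_directive).
With premise 9, O(not countersign_directive → not disarm_system), the K-axiom yields O(not disarm_system).
Premise 5, O(not quarantine_host → disarm_system), contraposes to O(not disarm_system → quarantine_host); with O(not disarm_system) we get O(quarantine_host).
Premises 1, 2, 3, 8, 10 do not contribute to this derivation.
Hence quarantine_host is obligatory.

Obligatory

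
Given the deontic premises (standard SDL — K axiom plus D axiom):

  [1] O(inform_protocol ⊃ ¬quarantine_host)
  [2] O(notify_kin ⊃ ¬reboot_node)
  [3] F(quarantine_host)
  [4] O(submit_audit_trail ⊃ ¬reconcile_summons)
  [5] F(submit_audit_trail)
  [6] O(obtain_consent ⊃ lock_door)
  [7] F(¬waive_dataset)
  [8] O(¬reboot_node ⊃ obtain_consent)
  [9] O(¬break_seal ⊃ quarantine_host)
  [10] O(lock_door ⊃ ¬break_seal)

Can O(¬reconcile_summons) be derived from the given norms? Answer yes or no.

Premise 4 is O(submit_audit_trail ⊃ ¬reconcile_summons), but O(submit_audit_trail) is not derivable from the premises, so it does not yield O(¬reconcile_summons).
No other premise forces O(¬reconcile_summons). An ideal world satisfying every premise can still have ¬reconcile_summons false, so O(¬reconcile_summons) is not derivable.

No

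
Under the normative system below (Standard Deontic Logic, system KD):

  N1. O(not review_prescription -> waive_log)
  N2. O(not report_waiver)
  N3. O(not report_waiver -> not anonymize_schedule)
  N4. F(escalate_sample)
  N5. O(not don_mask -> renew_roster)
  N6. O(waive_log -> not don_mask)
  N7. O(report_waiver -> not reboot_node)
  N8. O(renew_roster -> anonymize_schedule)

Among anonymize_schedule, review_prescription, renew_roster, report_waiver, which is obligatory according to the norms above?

Premise 2 states O(not report_waiver) outright.
Premise 3 is O(not report_waiver -> not anonymize_schedule); since O(not report_waiver), deontic closure gives O(not anonymize_schedule).
Premise 8, O(renew_roster -> anonymize_schedule), contraposes to O(not anonymize_schedule -> not renew_roster); with O(not anonymize_schedule) we get O(not renew_roster).
Premise 5 is O(not don_mask -> renew_roster); contrapositively O(not renew_roster -> don_mask). Since O(not renew_roster) holds, K gives O(don_mask).
The contrapositive of premise 6 (O(waive_log -> not don_mask)) is O(don_mask -> not waive_log), and O(don_mask) is already established, so O(not waive_log).
Premise 1 is O(not review_prescription -> waive_log); contrapositively O(not waive_log -> review_prescription). Since O(not waive_log) holds, K gives O(review_prescription).
So O(review_prescription) holds — review_prescription is obligatory. None of the other listed options is made obligatory by any chain of premises.

review_prescription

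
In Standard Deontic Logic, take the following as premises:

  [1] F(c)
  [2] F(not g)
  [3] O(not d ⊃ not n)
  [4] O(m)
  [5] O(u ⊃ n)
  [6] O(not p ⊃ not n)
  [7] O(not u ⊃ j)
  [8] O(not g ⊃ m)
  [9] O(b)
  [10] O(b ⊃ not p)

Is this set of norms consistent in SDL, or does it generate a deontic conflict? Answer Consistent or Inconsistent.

Premise 8 is O(not g ⊃ m); even if O(m) held, inferring O(not g) would be affirming the consequent — invalid.
So O(not g) is not derivable, and the apparent clash with O(g) does not arise.
A world satisfying every obligation exists (e.g. b=true, c=false, d=false, g=true, j=true, m=true, n=false, p=false, u=false); no atom is both obligatory and forbidden, so the set is consistent.

Consistent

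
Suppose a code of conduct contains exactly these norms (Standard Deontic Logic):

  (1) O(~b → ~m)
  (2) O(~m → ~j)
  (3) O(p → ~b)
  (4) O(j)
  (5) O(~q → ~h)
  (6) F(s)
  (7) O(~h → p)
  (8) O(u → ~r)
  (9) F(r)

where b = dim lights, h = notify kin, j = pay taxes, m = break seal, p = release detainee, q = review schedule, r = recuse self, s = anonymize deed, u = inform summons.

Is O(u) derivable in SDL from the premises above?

No

Premise 8 is O(u → ~r); even if O(~r) held, inferring O(u) would be affirming the consequent — invalid.
No other premise forces O(u). An ideal world satisfying every premise can still have u false, so O(u) is not derivable.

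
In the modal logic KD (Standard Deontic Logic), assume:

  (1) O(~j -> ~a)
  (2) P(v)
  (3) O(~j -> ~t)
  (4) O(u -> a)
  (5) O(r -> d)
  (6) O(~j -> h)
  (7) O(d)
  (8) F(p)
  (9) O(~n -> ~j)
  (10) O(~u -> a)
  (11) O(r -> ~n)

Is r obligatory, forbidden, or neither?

By case analysis on u: premise 4 gives O(u -> a) and premise 10 gives O(~u -> a), so O(a) either way.
The contrapositive of premise 1 (O(~j -> ~a)) is O(a -> j), and O(a) is already established, so O(j).
The contrapositive of premise 9 (O(~n -> ~j)) is O(j -> n), and O(j) is already established, so O(n).
Premise 11 is O(r -> ~n); contrapositively O(n -> ~r). Since O(n) holds, K gives O(~r).
Premises 2, 3, 5, 6, 7, 8 do not contribute to this derivation.
Thus O(~r), which is F(r): r is forbidden.

Forbidden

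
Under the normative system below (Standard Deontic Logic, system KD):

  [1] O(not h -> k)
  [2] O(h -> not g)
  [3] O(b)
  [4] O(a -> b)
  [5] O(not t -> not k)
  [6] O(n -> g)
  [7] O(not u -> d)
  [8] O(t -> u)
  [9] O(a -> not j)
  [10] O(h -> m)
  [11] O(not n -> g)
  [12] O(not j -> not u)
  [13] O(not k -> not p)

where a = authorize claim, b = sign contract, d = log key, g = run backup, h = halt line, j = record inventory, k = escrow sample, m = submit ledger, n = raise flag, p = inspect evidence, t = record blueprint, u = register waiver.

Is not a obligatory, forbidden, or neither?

Premises 11 and 6 cover both cases: O(not n -> g) and O(n -> g). Since not n ∨ n is a tautology, O(g) follows.
Premise 2, O(h -> not g), contraposes to O(g -> not h); with O(g) we get O(not h).
With premise 1, O(not h -> k), the K-axiom yields O(k).
The contrapositive of premise 5 (O(not t -> not k)) is O(k -> t), and O(k) is already established, so O(t).
With premise 8, O(t -> u), the K-axiom yields O(u).
Premise 12, O(not j -> not u), contraposes to O(u -> j); with O(u) we get O(j).
Premise 9, O(a -> not j), contraposes to O(j -> not a); with O(j) we get O(not a).
Premises 3, 4, 7, 10, 13 do not contribute to this derivation.
Hence not a is obligatory.

Obligatory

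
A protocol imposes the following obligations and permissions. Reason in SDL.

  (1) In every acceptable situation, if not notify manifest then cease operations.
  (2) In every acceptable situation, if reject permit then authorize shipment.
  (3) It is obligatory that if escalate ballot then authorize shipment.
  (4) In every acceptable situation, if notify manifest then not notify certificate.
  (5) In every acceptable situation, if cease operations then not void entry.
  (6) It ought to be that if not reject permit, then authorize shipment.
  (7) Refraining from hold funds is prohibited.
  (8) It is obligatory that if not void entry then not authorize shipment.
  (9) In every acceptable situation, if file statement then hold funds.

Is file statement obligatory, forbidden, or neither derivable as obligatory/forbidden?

Premise 9 is O(file_statement → hold_funds); even if O(hold_funds) held, inferring O(file_statement) would be affirming the consequent — invalid.
No premise or chain of K-axiom applications forces O(file_statement), and none forces O(¬file_statement). So file_statement is neither obligatory nor forbidden under these norms.

Neither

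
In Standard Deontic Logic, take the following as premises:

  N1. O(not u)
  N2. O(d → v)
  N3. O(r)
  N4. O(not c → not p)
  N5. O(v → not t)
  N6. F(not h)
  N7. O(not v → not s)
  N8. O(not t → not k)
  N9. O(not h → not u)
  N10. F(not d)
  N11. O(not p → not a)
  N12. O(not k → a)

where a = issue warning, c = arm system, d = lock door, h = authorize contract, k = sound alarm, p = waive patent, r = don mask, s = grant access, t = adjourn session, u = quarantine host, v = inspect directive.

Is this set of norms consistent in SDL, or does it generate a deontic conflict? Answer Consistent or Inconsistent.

Premise 9 is O(not h → not u); even if O(not u) held, inferring O(not h) would be affirming the consequent — invalid.
So O(not h) is not derivable, and the apparent clash with O(h) does not arise.
A world satisfying every obligation exists (e.g. a=true, c=true, d=true, h=true, k=false, p=true, r=true, s=false, t=false, u=false, v=true); no atom is both obligatory and forbidden, so the set is consistent.

Consistent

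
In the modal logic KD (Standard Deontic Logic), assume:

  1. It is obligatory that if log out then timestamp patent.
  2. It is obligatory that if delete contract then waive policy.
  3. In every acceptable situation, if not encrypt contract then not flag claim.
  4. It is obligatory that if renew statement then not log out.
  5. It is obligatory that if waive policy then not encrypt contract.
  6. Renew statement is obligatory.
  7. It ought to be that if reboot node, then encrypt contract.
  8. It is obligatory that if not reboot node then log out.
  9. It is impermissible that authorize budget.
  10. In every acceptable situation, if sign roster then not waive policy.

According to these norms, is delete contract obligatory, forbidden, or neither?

Premise 6 states O(renew_statement) outright.
Applying K to premise 4 (O(renew_statement → ¬log_out)) and O(renew_statement) yields O(¬log_out).
Premise 8, O(¬reboot_node → log_out), contraposes to O(¬log_out → reboot_node); with O(¬log_out) we get O(reboot_node).
With premise 7, O(reboot_node → encrypt_contract), the K-axiom yields O(encrypt_contract).
Premise 5 is O(waive_policy → ¬encrypt_contract); contrapositively O(encrypt_contract → ¬waive_policy). Since O(encrypt_contract) holds, K gives O(¬waive_policy).
Premise 2, O(delete_contract → waive_policy), contraposes to O(¬waive_policy → ¬delete_contract); with O(¬waive_policy) we get O(¬delete_contract).
Premises 1, 3, 9, 10 do not contribute to this derivation.
Thus O(¬delete_contract), which is F(delete_contract): delete_contract is forbidden.

Forbidden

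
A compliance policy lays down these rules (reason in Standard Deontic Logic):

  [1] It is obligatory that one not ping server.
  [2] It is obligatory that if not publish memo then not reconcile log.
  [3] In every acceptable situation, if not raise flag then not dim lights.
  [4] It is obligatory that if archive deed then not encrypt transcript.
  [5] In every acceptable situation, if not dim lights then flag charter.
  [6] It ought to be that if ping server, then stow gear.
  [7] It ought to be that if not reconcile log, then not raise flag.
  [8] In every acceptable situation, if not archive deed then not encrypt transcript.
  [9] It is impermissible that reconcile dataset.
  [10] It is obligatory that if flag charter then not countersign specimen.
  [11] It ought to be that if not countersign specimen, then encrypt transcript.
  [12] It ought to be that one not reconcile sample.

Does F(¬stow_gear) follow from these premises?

No

Premise 6 is O(ping_server → stow_gear), but O(ping_server) is not derivable from the premises, so it does not yield O(stow_gear).
No other premise forces O(stow_gear). An ideal world satisfying every premise can still have ¬stow_gear true, so F(¬stow_gear) is not derivable.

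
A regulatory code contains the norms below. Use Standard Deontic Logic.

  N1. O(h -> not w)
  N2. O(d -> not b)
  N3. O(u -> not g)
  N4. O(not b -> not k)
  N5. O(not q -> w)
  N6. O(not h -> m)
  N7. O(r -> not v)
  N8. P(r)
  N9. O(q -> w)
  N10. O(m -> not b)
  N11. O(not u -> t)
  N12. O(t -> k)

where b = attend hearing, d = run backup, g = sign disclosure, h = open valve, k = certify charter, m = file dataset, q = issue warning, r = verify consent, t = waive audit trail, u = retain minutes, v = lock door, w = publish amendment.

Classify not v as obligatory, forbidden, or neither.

Premise 7 is O(r -> not v), but O(r) is not derivable from the premises (the permission P(r) asserts only not O(not r), not O(r)), so it does not yield O(not v).
No premise or chain of K-axiom applications forces O(not v), and none forces O(v). So not v is neither obligatory nor forbidden under these norms.

Neither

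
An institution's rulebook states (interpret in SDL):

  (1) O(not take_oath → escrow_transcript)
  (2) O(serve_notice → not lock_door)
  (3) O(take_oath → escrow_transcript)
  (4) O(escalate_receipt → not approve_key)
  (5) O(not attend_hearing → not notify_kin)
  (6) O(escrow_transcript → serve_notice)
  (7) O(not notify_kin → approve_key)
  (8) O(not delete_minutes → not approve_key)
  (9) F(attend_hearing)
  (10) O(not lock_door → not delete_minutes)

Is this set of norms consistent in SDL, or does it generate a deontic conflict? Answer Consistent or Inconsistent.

Premises 3 and 1 are O(take_oath → escrow_transcript) and O(not take_oath → escrow_transcript); every ideal world satisfies take_oath or not take_oath, so in either case escrow_transcript holds — hence O(escrow_transcript).
Premise 6 is O(escrow_transcript → serve_notice); since O(escrow_transcript), deontic closure gives O(serve_notice).
Premise 2 is O(serve_notice → not lock_door); since O(serve_notice), deontic closure gives O(not lock_door).
From O(not lock_door) and premise 10, O(not lock_door → not delete_minutes), we obtain O(not delete_minutes).
Premise 8 is O(not delete_minutes → not approve_key); since O(not delete_minutes), deontic closure gives O(not approve_key).
Premise 7 is O(not notify_kin → approve_key); contrapositively O(not approve_key → notify_kin). Since O(not approve_key) holds, K gives O(notify_kin).
Premise 5 is O(not attend_hearing → not notify_kin); contrapositively O(notify_kin → attend_hearing). Since O(notify_kin) holds, K gives O(attend_hearing).
But premise 9, F(attend_hearing), means O(not attend_hearing).
We now have both O(attend_hearing) and O(not attend_hearing) — attend_hearing is simultaneously obligatory and forbidden, violating the D-axiom.

Inconsistent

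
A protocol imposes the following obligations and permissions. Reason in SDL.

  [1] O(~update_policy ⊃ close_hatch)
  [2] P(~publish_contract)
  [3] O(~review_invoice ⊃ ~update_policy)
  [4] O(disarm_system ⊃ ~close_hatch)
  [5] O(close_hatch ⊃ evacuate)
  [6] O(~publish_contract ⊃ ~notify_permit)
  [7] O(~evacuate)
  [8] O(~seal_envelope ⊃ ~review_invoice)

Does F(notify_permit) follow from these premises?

Premise 6 is O(~publish_contract ⊃ ~notify_permit), but O(~publish_contract) is not derivable from the premises (the permission P(~publish_contract) asserts only ~O(publish_contract), not O(~publish_contract)), so it does not yield O(~notify_permit).
No other premise forces O(~notify_permit). An ideal world satisfying every premise can still have notify_permit true, so F(notify_permit) is not derivable.

No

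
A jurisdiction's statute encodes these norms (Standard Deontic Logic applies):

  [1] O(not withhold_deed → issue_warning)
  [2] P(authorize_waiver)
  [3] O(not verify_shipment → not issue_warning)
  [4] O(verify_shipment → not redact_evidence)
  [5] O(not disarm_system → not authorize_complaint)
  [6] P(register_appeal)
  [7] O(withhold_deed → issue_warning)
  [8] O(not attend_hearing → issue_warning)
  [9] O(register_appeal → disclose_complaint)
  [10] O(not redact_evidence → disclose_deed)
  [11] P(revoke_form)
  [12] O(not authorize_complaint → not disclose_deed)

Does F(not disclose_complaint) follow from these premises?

Premise 9 is O(register_appeal → disclose_complaint), but O(register_appeal) is not derivable from the premises (the permission P(register_appeal) asserts only not O(not register_appeal), not O(register_appeal)), so it does not yield O(disclose_complaint).
No other premise forces O(disclose_complaint). An ideal world satisfying every premise can still have not disclose_complaint true, so F(not disclose_complaint) is not derivable.

No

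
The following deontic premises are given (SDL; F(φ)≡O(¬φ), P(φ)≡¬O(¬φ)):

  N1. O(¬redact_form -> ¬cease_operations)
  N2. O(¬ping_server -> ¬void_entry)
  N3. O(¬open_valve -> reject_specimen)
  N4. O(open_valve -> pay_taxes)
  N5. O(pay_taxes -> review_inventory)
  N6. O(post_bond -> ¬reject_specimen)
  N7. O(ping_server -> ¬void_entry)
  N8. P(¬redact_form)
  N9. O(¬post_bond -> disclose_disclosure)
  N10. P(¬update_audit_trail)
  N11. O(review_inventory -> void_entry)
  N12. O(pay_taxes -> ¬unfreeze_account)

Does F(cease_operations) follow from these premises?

Premise 1 is O(¬redact_form -> ¬cease_operations), but O(¬redact_form) is not derivable from the premises (the permission P(¬redact_form) asserts only ¬O(redact_form), not O(¬redact_form)), so it does not yield O(¬cease_operations).
No other premise forces O(¬cease_operations). An ideal world satisfying every premise can still have cease_operations true, so F(cease_operations) is not derivable.

No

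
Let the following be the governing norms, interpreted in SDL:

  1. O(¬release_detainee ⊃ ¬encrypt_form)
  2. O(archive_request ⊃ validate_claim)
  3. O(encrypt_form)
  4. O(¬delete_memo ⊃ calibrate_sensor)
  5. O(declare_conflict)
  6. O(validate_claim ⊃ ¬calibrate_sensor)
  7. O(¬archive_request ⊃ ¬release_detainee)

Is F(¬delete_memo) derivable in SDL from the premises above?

From premise 3 we have O(encrypt_form).
The contrapositive of premise 1 (O(¬release_detainee ⊃ ¬encrypt_form)) is O(encrypt_form ⊃ release_detainee), and O(encrypt_form) is already established, so O(release_detainee).
Premise 7 is O(¬archive_request ⊃ ¬release_detainee); contrapositively O(release_detainee ⊃ archive_request). Since O(release_detainee) holds, K gives O(archive_request).
With premise 2, O(archive_request ⊃ validate_claim), the K-axiom yields O(validate_claim).
Applying K to premise 6 (O(validate_claim ⊃ ¬calibrate_sensor)) and O(validate_claim) yields O(¬calibrate_sensor).
Premise 4, O(¬delete_memo ⊃ calibrate_sensor), contraposes to O(¬calibrate_sensor ⊃ delete_memo); with O(¬calibrate_sensor) we get O(delete_memo).
Premise 5 does not contribute to this derivation.
So O(delete_memo) holds, i.e. F(¬delete_memo). The claim follows.

Yes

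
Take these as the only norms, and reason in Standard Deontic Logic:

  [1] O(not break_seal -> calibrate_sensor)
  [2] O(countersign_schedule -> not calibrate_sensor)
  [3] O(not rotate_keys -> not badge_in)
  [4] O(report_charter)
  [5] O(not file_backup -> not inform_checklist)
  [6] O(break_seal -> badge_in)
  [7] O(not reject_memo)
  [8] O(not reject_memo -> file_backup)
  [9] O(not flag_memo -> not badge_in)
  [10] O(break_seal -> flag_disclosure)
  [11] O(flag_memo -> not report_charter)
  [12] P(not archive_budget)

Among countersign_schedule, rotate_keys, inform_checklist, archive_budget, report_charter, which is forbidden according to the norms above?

From premise 4 we have O(report_charter).
Premise 11 is O(flag_memo -> not report_charter); contrapositively O(report_charter -> not flag_memo). Since O(report_charter) holds, K gives O(not flag_memo).
From O(not flag_memo) and premise 9, O(not flag_memo -> not badge_in), we obtain O(not badge_in).
Premise 6 is O(break_seal -> badge_in); contrapositively O(not badge_in -> not break_seal). Since O(not badge_in) holds, K gives O(not break_seal).
Applying K to premise 1 (O(not break_seal -> calibrate_sensor)) and O(not break_seal) yields O(calibrate_sensor).
Premise 2 is O(countersign_schedule -> not calibrate_sensor); contrapositively O(calibrate_sensor -> not countersign_schedule). Since O(calibrate_sensor) holds, K gives O(not countersign_schedule).
So O(not countersign_schedule) holds, i.e. countersign_schedule is forbidden. None of the other listed options is forbidden under the premises.

countersign_schedule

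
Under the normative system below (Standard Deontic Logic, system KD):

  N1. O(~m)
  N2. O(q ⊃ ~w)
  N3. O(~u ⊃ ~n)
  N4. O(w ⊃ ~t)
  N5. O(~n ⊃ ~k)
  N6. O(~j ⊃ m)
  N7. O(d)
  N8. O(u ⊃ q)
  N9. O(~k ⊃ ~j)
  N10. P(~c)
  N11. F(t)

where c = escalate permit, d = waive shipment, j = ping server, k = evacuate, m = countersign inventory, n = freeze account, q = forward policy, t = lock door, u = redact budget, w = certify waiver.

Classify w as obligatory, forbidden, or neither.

Forbidden

Premise 1 states O(~m) outright.
Premise 6 is O(~j ⊃ m); contrapositively O(~m ⊃ j). Since O(~m) holds, K gives O(j).
Premise 9, O(~k ⊃ ~j), contraposes to O(j ⊃ k); with O(j) we get O(k).
Premise 5 is O(~n ⊃ ~k); contrapositively O(k ⊃ n). Since O(k) holds, K gives O(n).
Premise 3, O(~u ⊃ ~n), contraposes to O(n ⊃ u); with O(n) we get O(u).
Applying K to premise 8 (O(u ⊃ q)) and O(u) yields O(q).
Applying K to premise 2 (O(q ⊃ ~w)) and O(q) yields O(~w).
Premises 4, 7, 10, 11 do not contribute to this derivation.
Thus O(~w), which is F(w): w is forbidden.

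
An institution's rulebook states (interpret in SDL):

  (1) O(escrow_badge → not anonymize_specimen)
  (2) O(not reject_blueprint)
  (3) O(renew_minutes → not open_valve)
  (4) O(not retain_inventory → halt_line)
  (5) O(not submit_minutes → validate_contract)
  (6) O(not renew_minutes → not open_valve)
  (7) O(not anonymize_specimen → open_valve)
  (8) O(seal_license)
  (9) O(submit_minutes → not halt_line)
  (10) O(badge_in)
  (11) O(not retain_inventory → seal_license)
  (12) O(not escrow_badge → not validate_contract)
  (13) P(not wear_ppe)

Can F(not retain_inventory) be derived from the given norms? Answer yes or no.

By case analysis on renew_minutes: premise 3 gives O(renew_minutes → not open_valve) and premise 6 gives O(not renew_minutes → not open_valve), so O(not open_valve) either way.
Premise 7, O(not anonymize_specimen → open_valve), contraposes to O(not open_valve → anonymize_specimen); with O(not open_valve) we get O(anonymize_specimen).
Premise 1, O(escrow_badge → not anonymize_specimen), contraposes to O(anonymize_specimen → not escrow_badge); with O(anonymize_specimen) we get O(not escrow_badge).
With premise 12, O(not escrow_badge → not validate_contract), the K-axiom yields O(not validate_contract).
Premise 5 is O(not submit_minutes → validate_contract); contrapositively O(not validate_contract → submit_minutes). Since O(not validate_contract) holds, K gives O(submit_minutes).
Premise 9 is O(submit_minutes → not halt_line); since O(submit_minutes), deontic closure gives O(not halt_line).
Premise 4 is O(not retain_inventory → halt_line); contrapositively O(not halt_line → retain_inventory). Since O(not halt_line) holds, K gives O(retain_inventory).
Premises 2, 8, 10, 11, 13 do not contribute to this derivation.
So O(retain_inventory) holds, i.e. F(not retain_inventory). The claim follows.

Yes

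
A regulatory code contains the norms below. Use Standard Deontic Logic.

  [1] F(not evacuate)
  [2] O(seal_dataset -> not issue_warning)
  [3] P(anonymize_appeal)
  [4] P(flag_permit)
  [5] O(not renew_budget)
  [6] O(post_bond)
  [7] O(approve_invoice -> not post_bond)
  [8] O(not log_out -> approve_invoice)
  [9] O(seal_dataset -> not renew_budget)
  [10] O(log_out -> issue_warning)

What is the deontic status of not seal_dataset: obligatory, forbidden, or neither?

Obligatory

Premise 6 gives O(post_bond).
The contrapositive of premise 7 (O(approve_invoice -> not post_bond)) is O(post_bond -> not approve_invoice), and O(post_bond) is already established, so O(not approve_invoice).
The contrapositive of premise 8 (O(not log_out -> approve_invoice)) is O(not approve_invoice -> log_out), and O(not approve_invoice) is already established, so O(log_out).
Premise 10 is O(log_out -> issue_warning); since O(log_out), deontic closure gives O(issue_warning).
Premise 2 is O(seal_dataset -> not issue_warning); contrapositively O(issue_warning -> not seal_dataset). Since O(issue_warning) holds, K gives O(not seal_dataset).
Premises 1, 3, 4, 5, 9 do not contribute to this derivation.
Hence not seal_dataset is obligatory.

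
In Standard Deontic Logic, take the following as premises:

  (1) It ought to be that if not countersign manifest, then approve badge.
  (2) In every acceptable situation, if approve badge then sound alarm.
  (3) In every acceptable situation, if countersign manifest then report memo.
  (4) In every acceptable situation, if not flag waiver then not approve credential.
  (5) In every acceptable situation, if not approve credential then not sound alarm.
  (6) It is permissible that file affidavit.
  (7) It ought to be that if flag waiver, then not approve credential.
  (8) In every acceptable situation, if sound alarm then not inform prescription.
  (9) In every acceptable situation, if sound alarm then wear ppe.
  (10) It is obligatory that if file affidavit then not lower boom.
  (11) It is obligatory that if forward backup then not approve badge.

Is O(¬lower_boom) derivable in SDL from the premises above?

Premise 10 is O(file_affidavit → ¬lower_boom), but O(file_affidavit) is not derivable from the premises (the permission P(file_affidavit) asserts only ¬O(¬file_affidavit), not O(file_affidavit)), so it does not yield O(¬lower_boom).
No other premise forces O(¬lower_boom). An ideal world satisfying every premise can still have ¬lower_boom false, so O(¬lower_boom) is not derivable.

No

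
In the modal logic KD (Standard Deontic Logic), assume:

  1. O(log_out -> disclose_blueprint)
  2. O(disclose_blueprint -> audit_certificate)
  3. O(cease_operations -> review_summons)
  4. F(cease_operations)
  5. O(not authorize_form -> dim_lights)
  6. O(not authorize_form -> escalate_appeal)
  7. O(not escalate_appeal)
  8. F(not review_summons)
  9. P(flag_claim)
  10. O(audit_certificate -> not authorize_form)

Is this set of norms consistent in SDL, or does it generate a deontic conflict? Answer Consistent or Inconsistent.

Consistent

Premise 3 is O(cease_operations -> review_summons); even if O(review_summons) held, inferring O(cease_operations) would be affirming the consequent — invalid.
So O(cease_operations) is not derivable, and the apparent clash with O(not cease_operations) does not arise.
A world satisfying every obligation exists (e.g. audit_certificate=false, authorize_form=true, cease_operations=false, dim_lights=false, disclose_blueprint=false, escalate_appeal=false, flag_claim=false, log_out=false, review_summons=true); no atom is both obligatory and forbidden, so the set is consistent.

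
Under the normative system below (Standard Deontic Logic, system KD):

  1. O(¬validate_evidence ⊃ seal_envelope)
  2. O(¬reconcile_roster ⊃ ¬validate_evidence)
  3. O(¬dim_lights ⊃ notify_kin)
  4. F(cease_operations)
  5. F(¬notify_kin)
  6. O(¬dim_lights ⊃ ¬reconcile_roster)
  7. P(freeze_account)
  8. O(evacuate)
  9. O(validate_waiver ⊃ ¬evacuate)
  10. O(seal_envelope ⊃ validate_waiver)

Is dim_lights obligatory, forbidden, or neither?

From premise 8 we have O(evacuate).
Premise 9, O(validate_waiver ⊃ ¬evacuate), contraposes to O(evacuate ⊃ ¬validate_waiver); with O(evacuate) we get O(¬validate_waiver).
Premise 10, O(seal_envelope ⊃ validate_waiver), contraposes to O(¬validate_waiver ⊃ ¬seal_envelope); with O(¬validate_waiver) we get O(¬seal_envelope).
Premise 1, O(¬validate_evidence ⊃ seal_envelope), contraposes to O(¬seal_envelope ⊃ validate_evidence); with O(¬seal_envelope) we get O(validate_evidence).
Premise 2, O(¬reconcile_roster ⊃ ¬validate_evidence), contraposes to O(validate_evidence ⊃ reconcile_roster); with O(validate_evidence) we get O(reconcile_roster).
Premise 6, O(¬dim_lights ⊃ ¬reconcile_roster), contraposes to O(reconcile_roster ⊃ dim_lights); with O(reconcile_roster) we get O(dim_lights).
Premises 3, 4, 5, 7 do not contribute to this derivation.
Hence dim_lights is obligatory.

Obligatory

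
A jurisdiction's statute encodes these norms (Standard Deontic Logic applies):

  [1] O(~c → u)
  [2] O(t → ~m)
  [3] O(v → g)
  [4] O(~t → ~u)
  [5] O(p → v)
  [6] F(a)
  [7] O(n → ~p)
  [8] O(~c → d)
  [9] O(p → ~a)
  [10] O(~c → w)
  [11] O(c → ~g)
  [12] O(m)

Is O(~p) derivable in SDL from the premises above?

Premise 12 states O(m) outright.
Premise 2, O(t → ~m), contraposes to O(m → ~t); with O(m) we get O(~t).
With premise 4, O(~t → ~u), the K-axiom yields O(~u).
Premise 1, O(~c → u), contraposes to O(~u → c); with O(~u) we get O(c).
Applying K to premise 11 (O(c → ~g)) and O(c) yields O(~g).
Premise 3, O(v → g), contraposes to O(~g → ~v); with O(~g) we get O(~v).
Premise 5 is O(p → v); contrapositively O(~v → ~p). Since O(~v) holds, K gives O(~p).
Premises 6, 7, 8, 9, 10 do not contribute to this derivation.
So O(~p) follows.

Yes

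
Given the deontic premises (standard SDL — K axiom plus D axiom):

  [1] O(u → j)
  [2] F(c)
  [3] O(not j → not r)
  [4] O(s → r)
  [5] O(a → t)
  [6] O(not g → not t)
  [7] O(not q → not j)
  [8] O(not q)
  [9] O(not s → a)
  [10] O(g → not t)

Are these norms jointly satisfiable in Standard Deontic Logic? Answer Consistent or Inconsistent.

Inconsistent

By case analysis on not g: premise 6 gives O(not g → not t) and premise 10 gives O(g → not t), so O(not t) either way.
Premise 5 is O(a → t); contrapositively O(not t → not a). Since O(not t) holds, K gives O(not a).
The contrapositive of premise 9 (O(not s → a)) is O(not a → s), and O(not a) is already established, so O(s).
Premise 4 is O(s → r); since O(s), deontic closure gives O(r).
Premise 3, O(not j → not r), contraposes to O(r → j); with O(r) we get O(j).
Premise 7, O(not q → not j), contraposes to O(j → q); with O(j) we get O(q).
But premise 8 directly asserts O(not q).
We now have both O(q) and O(not q) — q is simultaneously obligatory and forbidden, violating the D-axiom.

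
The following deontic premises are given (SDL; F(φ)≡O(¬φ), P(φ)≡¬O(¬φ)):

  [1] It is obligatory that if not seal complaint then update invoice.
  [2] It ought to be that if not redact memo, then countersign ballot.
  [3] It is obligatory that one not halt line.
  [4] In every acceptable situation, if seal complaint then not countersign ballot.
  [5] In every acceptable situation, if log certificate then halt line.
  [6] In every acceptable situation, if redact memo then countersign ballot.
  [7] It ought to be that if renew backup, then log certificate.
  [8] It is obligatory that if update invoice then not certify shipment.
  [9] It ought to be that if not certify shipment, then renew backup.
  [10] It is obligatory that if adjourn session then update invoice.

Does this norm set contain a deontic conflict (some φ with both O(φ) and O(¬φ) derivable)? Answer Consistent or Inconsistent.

Inconsistent

By case analysis on redact_memo: premise 6 gives O(redact_memo → countersign_ballot) and premise 2 gives O(¬redact_memo → countersign_ballot), so O(countersign_ballot) either way.
Premise 4, O(seal_complaint → ¬countersign_ballot), contraposes to O(countersign_ballot → ¬seal_complaint); with O(countersign_ballot) we get O(¬seal_complaint).
From O(¬seal_complaint) and premise 1, O(¬seal_complaint → update_invoice), we obtain O(update_invoice).
With premise 8, O(update_invoice → ¬certify_shipment), the K-axiom yields O(¬certify_shipment).
From O(¬certify_shipment) and premise 9, O(¬certify_shipment → renew_backup), we obtain O(renew_backup).
Premise 7 is O(renew_backup → log_certificate); since O(renew_backup), deontic closure gives O(log_certificate).
With premise 5, O(log_certificate → halt_line), the K-axiom yields O(halt_line).
However, premise 3 gives O(¬halt_line).
We now have both O(halt_line) and O(¬halt_line) — halt_line is simultaneously obligatory and forbidden, violating the D-axiom.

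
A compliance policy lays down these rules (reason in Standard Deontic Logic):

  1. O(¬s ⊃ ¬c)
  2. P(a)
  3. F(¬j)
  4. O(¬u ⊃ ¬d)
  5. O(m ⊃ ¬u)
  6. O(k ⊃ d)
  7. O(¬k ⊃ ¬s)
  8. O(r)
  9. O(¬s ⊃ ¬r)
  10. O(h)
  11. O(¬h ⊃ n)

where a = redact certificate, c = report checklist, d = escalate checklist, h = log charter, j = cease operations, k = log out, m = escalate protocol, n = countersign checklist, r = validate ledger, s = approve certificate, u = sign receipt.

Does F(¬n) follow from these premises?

Premise 11 is O(¬h ⊃ n), but O(¬h) is not derivable from the premises, so it does not yield O(n).
No other premise forces O(n). An ideal world satisfying every premise can still have ¬n true, so F(¬n) is not derivable.

No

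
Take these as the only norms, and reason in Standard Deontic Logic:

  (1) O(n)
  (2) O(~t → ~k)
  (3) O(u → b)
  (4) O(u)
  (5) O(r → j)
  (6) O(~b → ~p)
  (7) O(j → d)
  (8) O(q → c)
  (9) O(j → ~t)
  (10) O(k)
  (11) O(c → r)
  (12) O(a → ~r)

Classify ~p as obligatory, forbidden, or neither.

Neither

Premise 6 is O(~b → ~p), but O(~b) is not derivable from the premises, so it does not yield O(~p).
No premise or chain of K-axiom applications forces O(~p), and none forces O(p). So ~p is neither obligatory nor forbidden under these norms.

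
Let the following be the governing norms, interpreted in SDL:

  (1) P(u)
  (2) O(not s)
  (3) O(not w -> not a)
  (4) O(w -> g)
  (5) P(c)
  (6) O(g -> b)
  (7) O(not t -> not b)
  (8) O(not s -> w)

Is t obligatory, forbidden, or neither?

Premise 2 gives O(not s).
Premise 8 is O(not s -> w); since O(not s), deontic closure gives O(w).
Premise 4 is O(w -> g); since O(w), deontic closure gives O(g).
From O(g) and premise 6, O(g -> b), we obtain O(b).
The contrapositive of premise 7 (O(not t -> not b)) is O(b -> t), and O(b) is already established, so O(t).
Premises 1, 3, 5 do not contribute to this derivation.
Hence t is obligatory.

Obligatory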